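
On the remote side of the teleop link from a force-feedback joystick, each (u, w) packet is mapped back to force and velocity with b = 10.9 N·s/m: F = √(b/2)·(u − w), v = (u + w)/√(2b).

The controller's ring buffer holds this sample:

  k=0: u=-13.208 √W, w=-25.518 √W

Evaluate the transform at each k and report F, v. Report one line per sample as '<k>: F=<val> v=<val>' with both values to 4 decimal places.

0: F=28.7380 v=-8.2942

k=0: u−w=12.3100, u+w=-38.7260; √(b/2)=2.3345, √(2b)=4.6690; F=2.3345×12.31=28.7380, v=-38.7260/4.6690=-8.2942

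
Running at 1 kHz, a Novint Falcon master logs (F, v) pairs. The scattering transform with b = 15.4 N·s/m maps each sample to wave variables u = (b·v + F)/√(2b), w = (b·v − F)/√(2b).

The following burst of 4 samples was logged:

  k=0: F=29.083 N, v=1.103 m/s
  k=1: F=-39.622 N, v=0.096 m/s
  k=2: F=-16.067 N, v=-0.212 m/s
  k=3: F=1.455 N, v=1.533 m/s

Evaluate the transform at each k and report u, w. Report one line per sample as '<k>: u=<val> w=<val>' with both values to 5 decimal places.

0: u=8.30109 w=-2.17969
1: u=-6.87300 w=7.40578
2: u=-3.48335 w=2.30680
3: u=4.51608 w=3.99173

k=0: b·v=15.4×1.103=16.98620; √(2b)=5.54977; u=(16.98620+29.083)/5.54977=8.30109, w=(16.98620−29.083)/5.54977=-2.17969
k=1: b·v=15.4×0.096=1.47840; √(2b)=5.54977; u=(1.47840+(-39.622))/5.54977=-6.87300, w=(1.47840−(-39.622))/5.54977=7.40578
k=2: b·v=15.4×(-0.212)=-3.26480; √(2b)=5.54977; u=(-3.26480+(-16.067))/5.54977=-3.48335, w=(-3.26480−(-16.067))/5.54977=2.30680
k=3: b·v=15.4×1.533=23.60820; √(2b)=5.54977; u=(23.60820+1.455)/5.54977=4.51608, w=(23.60820−1.455)/5.54977=3.99173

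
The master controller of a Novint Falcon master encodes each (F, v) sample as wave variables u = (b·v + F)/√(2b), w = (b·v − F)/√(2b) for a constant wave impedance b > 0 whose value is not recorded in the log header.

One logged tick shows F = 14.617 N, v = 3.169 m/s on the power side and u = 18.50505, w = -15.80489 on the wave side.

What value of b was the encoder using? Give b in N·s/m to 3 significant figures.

b = 0.363 N·s/m

u + w = 2.70016;  u + w = √(2b)·v, so √(2b) = 2.70016/3.169 = 0.85205.
b = (√(2b))²/2 = 0.72600/2 = 0.36300.
(Check via u − w = 2F/√(2b): u − w = 34.30994, 2F/√(2b) = 34.31002.)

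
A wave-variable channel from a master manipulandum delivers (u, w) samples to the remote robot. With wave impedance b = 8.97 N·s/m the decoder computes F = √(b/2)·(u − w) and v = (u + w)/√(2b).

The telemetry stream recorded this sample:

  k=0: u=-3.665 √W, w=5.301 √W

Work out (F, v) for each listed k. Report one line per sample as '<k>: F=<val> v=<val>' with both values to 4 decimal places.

0: F=-18.9880 v=0.3863

k=0: u−w=-8.9660, u+w=1.6360; √(b/2)=2.1178, √(2b)=4.2356; F=2.1178×(-8.966)=-18.9880, v=1.6360/4.2356=0.3863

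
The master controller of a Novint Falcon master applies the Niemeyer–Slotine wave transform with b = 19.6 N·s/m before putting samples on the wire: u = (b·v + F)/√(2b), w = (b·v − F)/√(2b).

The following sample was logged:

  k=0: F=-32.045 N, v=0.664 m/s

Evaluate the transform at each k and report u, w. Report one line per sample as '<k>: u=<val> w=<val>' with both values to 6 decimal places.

k=0: b·v=19.6×0.664=13.014400; √(2b)=6.260990; u=(13.014400+(-32.045))/6.260990=-3.039551, w=(13.014400−(-32.045))/6.260990=7.196849

0: u=-3.039551 w=7.196849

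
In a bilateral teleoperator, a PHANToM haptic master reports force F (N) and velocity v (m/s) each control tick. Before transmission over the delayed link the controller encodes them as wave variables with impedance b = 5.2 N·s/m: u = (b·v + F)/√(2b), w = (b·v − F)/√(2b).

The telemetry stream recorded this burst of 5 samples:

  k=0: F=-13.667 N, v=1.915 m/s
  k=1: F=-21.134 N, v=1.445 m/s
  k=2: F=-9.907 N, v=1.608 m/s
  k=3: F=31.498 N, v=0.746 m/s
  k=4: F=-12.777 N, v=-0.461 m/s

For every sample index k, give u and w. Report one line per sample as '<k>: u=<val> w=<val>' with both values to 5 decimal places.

k=0: b·v=5.2×1.915=9.95800; √(2b)=3.22490; u=(9.95800+(-13.667))/3.22490=-1.15011, w=(9.95800−(-13.667))/3.22490=7.32580
k=1: b·v=5.2×1.445=7.51400; √(2b)=3.22490; u=(7.51400+(-21.134))/3.22490=-4.22338, w=(7.51400−(-21.134))/3.22490=8.88337
k=2: b·v=5.2×1.608=8.36160; √(2b)=3.22490; u=(8.36160+(-9.907))/3.22490=-0.47921, w=(8.36160−(-9.907))/3.22490=5.66485
k=3: b·v=5.2×0.746=3.87920; √(2b)=3.22490; u=(3.87920+31.498)/3.22490=10.97000, w=(3.87920−31.498)/3.22490=-8.56423
k=4: b·v=5.2×(-0.461)=-2.39720; √(2b)=3.22490; u=(-2.39720+(-12.777))/3.22490=-4.70532, w=(-2.39720−(-12.777))/3.22490=3.21864

0: u=-1.15011 w=7.32580
1: u=-4.22338 w=8.88337
2: u=-0.47921 w=5.66485
3: u=10.97000 w=-8.56423
4: u=-4.70532 w=3.21864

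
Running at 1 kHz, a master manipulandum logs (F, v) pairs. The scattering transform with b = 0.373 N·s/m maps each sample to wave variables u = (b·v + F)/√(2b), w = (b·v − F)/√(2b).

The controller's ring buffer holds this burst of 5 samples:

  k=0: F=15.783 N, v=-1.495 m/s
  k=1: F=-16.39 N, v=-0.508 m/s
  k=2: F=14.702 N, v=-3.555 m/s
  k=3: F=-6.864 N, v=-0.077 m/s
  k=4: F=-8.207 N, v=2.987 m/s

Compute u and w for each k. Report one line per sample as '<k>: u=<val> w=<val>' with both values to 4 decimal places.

0: u=17.6278 w=-18.9191
1: u=-19.1956 w=18.7568
2: u=15.4866 w=-18.5571
3: u=-7.9803 w=7.9138
4: u=-8.2120 w=10.7920

k=0: b·v=0.373×(-1.495)=-0.5576; √(2b)=0.8637; u=(-0.5576+15.783)/0.8637=17.6278, w=(-0.5576−15.783)/0.8637=-18.9191
k=1: b·v=0.373×(-0.508)=-0.1895; √(2b)=0.8637; u=(-0.1895+(-16.39))/0.8637=-19.1956, w=(-0.1895−(-16.39))/0.8637=18.7568
k=2: b·v=0.373×(-3.555)=-1.3260; √(2b)=0.8637; u=(-1.3260+14.702)/0.8637=15.4866, w=(-1.3260−14.702)/0.8637=-18.5571
k=3: b·v=0.373×(-0.077)=-0.0287; √(2b)=0.8637; u=(-0.0287+(-6.864))/0.8637=-7.9803, w=(-0.0287−(-6.864))/0.8637=7.9138
k=4: b·v=0.373×2.987=1.1142; √(2b)=0.8637; u=(1.1142+(-8.207))/0.8637=-8.2120, w=(1.1142−(-8.207))/0.8637=10.7920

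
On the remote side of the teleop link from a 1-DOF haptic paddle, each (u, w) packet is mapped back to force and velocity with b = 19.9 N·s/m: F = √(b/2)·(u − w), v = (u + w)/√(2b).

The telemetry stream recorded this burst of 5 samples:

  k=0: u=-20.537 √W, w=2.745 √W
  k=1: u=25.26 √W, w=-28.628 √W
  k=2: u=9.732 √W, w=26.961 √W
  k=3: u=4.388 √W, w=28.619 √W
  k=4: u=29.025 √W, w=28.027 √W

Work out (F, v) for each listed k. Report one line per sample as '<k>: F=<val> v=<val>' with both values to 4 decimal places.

k=0: u−w=-23.2820, u+w=-17.7920; √(b/2)=3.1544, √(2b)=6.3087; F=3.1544×(-23.282)=-73.4399, v=-17.7920/6.3087=-2.8202
k=1: u−w=53.8880, u+w=-3.3680; √(b/2)=3.1544, √(2b)=6.3087; F=3.1544×53.888=169.9823, v=-3.3680/6.3087=-0.5339
k=2: u−w=-17.2290, u+w=36.6930; √(b/2)=3.1544, √(2b)=6.3087; F=3.1544×(-17.229)=-54.3465, v=36.6930/6.3087=5.8162
k=3: u−w=-24.2310, u+w=33.0070; √(b/2)=3.1544, √(2b)=6.3087; F=3.1544×(-24.231)=-76.4333, v=33.0070/6.3087=5.2320
k=4: u−w=0.9980, u+w=57.0520; √(b/2)=3.1544, √(2b)=6.3087; F=3.1544×0.998=3.1481, v=57.0520/6.3087=9.0433

0: F=-73.4399 v=-2.8202
1: F=169.9823 v=-0.5339
2: F=-54.3465 v=5.8162
3: F=-76.4333 v=5.2320
4: F=3.1481 v=9.0433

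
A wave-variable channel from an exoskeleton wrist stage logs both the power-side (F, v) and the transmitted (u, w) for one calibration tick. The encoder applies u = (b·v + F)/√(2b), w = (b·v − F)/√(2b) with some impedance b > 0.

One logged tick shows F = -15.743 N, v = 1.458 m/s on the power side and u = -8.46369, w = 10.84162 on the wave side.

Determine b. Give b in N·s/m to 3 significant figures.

u + w = 2.3779;  u + w = √(2b)·v, so √(2b) = 2.3779/1.458 = 1.6310.
b = (√(2b))²/2 = 2.6600/2 = 1.3300.
(Check via u − w = 2F/√(2b): u − w = -19.3053, 2F/√(2b) = -19.3053.)

b = 1.33 N·s/m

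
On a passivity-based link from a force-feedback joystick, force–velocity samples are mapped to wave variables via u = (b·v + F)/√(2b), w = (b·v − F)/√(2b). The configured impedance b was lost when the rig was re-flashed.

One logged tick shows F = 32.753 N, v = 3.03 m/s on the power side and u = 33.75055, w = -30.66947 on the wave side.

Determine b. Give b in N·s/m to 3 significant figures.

u + w = 3.08108;  u + w = √(2b)·v, so √(2b) = 3.08108/3.03 = 1.01686.
b = (√(2b))²/2 = 1.03400/2 = 0.51700.
(Check via u − w = 2F/√(2b): u − w = 64.42002, 2F/√(2b) = 64.42000.)

b = 0.517 N·s/m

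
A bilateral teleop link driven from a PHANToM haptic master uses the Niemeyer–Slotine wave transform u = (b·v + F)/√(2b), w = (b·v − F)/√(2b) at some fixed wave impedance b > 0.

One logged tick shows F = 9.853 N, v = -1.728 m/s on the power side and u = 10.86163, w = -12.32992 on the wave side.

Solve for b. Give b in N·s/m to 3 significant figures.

u + w = -1.46829;  u + w = √(2b)·v, so √(2b) = -1.46829/(-1.728) = 0.84970.
b = (√(2b))²/2 = 0.72200/2 = 0.36100.
(Check via u − w = 2F/√(2b): u − w = 23.19155, 2F/√(2b) = 23.19158.)

b = 0.361 N·s/m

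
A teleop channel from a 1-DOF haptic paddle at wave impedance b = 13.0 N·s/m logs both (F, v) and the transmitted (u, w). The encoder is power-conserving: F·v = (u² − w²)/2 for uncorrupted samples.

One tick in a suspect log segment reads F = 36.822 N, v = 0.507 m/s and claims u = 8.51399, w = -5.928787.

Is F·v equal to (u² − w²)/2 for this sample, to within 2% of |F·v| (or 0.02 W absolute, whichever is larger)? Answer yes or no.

yes

F·v = 36.822×0.507 = 18.668754 W.
(u² − w²)/2 = (72.488026 − 35.150515)/2 = 18.668755 W.
|Δ| = 0.000001;  2% of max(1, |F·v|) = 0.373375.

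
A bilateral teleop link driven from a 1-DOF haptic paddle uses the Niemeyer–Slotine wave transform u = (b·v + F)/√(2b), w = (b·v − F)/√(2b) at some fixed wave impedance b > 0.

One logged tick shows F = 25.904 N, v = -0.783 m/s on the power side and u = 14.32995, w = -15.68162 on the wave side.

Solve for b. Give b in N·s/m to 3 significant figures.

b = 1.49 N·s/m

u + w = -1.3517;  u + w = √(2b)·v, so √(2b) = -1.3517/(-0.783) = 1.7263.
b = (√(2b))²/2 = 2.9800/2 = 1.4900.
(Check via u − w = 2F/√(2b): u − w = 30.0116, 2F/√(2b) = 30.0115.)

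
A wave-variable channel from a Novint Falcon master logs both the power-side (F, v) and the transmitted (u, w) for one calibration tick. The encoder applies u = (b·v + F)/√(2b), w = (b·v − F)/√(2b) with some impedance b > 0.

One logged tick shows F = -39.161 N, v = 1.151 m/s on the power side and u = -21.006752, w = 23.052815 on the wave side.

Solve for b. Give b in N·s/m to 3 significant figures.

u + w = 2.046063;  u + w = √(2b)·v, so √(2b) = 2.046063/1.151 = 1.777639.
b = (√(2b))²/2 = 3.160002/2 = 1.580001.
(Check via u − w = 2F/√(2b): u − w = -44.059567, 2F/√(2b) = -44.059553.)

b = 1.58 N·s/m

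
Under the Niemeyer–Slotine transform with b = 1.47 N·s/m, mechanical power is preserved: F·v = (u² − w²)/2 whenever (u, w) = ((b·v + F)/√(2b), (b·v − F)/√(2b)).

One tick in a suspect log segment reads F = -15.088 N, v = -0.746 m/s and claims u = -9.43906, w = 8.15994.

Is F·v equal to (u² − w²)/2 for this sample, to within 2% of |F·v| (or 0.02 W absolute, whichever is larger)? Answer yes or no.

yes

F·v = (-15.088)×(-0.746) = 11.25565 W.
(u² − w²)/2 = (89.09585 − 66.58462)/2 = 11.25562 W.
|Δ| = 0.00003;  2% of max(1, |F·v|) = 0.22511.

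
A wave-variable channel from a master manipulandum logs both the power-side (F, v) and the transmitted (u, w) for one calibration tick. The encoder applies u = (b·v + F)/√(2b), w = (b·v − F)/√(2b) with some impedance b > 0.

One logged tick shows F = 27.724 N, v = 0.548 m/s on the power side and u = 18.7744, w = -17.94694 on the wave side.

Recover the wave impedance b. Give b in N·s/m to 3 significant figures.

b = 1.14 N·s/m

u + w = 0.8275;  u + w = √(2b)·v, so √(2b) = 0.8275/0.548 = 1.5100.
b = (√(2b))²/2 = 2.2800/2 = 1.1400.
(Check via u − w = 2F/√(2b): u − w = 36.7213, 2F/√(2b) = 36.7214.)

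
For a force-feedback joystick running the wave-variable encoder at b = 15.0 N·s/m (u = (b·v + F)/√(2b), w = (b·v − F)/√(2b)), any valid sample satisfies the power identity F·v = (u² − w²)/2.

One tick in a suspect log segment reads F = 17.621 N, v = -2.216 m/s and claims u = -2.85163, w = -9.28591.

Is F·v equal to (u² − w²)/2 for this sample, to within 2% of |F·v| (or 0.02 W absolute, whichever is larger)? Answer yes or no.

yes

F·v = 17.621×(-2.216) = -39.04814 W.
(u² − w²)/2 = (8.13179 − 86.22812)/2 = -39.04817 W.
|Δ| = 0.00003;  2% of max(1, |F·v|) = 0.78096.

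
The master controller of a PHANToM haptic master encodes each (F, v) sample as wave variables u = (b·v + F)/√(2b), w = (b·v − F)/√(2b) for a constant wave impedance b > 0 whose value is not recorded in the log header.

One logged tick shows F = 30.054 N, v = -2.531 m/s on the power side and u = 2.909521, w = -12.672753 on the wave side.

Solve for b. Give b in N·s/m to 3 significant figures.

u + w = -9.763232;  u + w = √(2b)·v, so √(2b) = -9.763232/(-2.531) = 3.857460.
b = (√(2b))²/2 = 14.880000/2 = 7.440000.
(Check via u − w = 2F/√(2b): u − w = 15.582274, 2F/√(2b) = 15.582273.)

b = 7.44 N·s/m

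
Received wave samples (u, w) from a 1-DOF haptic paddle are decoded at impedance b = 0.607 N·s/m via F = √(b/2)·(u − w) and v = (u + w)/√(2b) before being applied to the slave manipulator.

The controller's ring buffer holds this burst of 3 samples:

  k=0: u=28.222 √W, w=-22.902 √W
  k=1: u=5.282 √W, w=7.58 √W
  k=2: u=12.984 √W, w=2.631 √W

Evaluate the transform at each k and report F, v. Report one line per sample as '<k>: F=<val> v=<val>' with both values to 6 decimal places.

0: F=28.164638 v=4.828389
1: F=-1.265987 v=11.673448
2: F=5.703554 v=14.172049

k=0: u−w=51.124000, u+w=5.320000; √(b/2)=0.550908, √(2b)=1.101817; F=0.550908×51.124=28.164638, v=5.320000/1.101817=4.828389
k=1: u−w=-2.298000, u+w=12.862000; √(b/2)=0.550908, √(2b)=1.101817; F=0.550908×(-2.298)=-1.265987, v=12.862000/1.101817=11.673448
k=2: u−w=10.353000, u+w=15.615000; √(b/2)=0.550908, √(2b)=1.101817; F=0.550908×10.353=5.703554, v=15.615000/1.101817=14.172049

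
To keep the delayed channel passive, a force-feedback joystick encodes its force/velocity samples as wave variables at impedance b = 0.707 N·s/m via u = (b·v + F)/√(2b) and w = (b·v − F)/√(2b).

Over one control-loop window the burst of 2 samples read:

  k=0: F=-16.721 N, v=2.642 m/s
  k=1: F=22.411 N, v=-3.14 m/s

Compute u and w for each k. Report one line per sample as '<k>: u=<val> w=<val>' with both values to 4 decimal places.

0: u=-12.4909 w=15.6325
1: u=16.9798 w=-20.7137

k=0: b·v=0.707×2.642=1.8679; √(2b)=1.1891; u=(1.8679+(-16.721))/1.1891=-12.4909, w=(1.8679−(-16.721))/1.1891=15.6325
k=1: b·v=0.707×(-3.14)=-2.2200; √(2b)=1.1891; u=(-2.2200+22.411)/1.1891=16.9798, w=(-2.2200−22.411)/1.1891=-20.7137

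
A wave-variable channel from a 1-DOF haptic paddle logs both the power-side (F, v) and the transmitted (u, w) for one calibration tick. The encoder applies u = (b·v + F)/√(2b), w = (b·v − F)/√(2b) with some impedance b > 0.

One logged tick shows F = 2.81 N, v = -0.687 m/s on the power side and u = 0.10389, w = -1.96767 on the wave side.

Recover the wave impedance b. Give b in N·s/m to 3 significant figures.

u + w = -1.86378;  u + w = √(2b)·v, so √(2b) = -1.86378/(-0.687) = 2.71293.
b = (√(2b))²/2 = 7.35997/2 = 3.67998.
(Check via u − w = 2F/√(2b): u − w = 2.07156, 2F/√(2b) = 2.07156.)

b = 3.68 N·s/m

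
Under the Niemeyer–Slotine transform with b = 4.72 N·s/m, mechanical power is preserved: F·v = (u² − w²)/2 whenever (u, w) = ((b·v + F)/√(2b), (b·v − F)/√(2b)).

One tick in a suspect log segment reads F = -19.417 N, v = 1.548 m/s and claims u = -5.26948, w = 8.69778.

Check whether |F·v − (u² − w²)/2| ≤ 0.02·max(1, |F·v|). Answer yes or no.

F·v = (-19.417)×1.548 = -30.0575 W.
(u² − w²)/2 = (27.7674 − 75.6514)/2 = -23.9420 W.
|Δ| = 6.1155;  2% of max(1, |F·v|) = 0.6012.

no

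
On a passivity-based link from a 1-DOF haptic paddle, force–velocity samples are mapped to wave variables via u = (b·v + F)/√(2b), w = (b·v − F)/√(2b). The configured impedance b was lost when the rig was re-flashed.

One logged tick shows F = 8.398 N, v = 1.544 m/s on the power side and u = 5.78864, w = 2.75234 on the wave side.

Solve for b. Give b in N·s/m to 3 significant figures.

b = 15.3 N·s/m

u + w = 8.54098;  u + w = √(2b)·v, so √(2b) = 8.54098/1.544 = 5.53172.
b = (√(2b))²/2 = 30.59996/2 = 15.29998.
(Check via u − w = 2F/√(2b): u − w = 3.03630, 2F/√(2b) = 3.03631.)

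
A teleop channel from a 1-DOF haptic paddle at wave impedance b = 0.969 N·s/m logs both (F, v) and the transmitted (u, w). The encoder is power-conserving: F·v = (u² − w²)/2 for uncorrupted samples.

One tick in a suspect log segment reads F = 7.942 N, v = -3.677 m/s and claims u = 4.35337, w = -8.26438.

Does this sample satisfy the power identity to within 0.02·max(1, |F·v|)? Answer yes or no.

F·v = 7.942×(-3.677) = -29.2027 W.
(u² − w²)/2 = (18.9518 − 68.3000)/2 = -24.6741 W.
|Δ| = 4.5287;  2% of max(1, |F·v|) = 0.5841.

no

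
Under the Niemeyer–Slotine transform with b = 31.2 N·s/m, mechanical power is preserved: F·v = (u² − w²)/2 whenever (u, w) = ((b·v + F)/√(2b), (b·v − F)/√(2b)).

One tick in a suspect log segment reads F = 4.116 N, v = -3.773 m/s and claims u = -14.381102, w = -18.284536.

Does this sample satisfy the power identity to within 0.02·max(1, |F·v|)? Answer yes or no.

F·v = 4.116×(-3.773) = -15.529668 W.
(u² − w²)/2 = (206.816095 − 334.324257)/2 = -63.754081 W.
|Δ| = 48.224413;  2% of max(1, |F·v|) = 0.310593.

no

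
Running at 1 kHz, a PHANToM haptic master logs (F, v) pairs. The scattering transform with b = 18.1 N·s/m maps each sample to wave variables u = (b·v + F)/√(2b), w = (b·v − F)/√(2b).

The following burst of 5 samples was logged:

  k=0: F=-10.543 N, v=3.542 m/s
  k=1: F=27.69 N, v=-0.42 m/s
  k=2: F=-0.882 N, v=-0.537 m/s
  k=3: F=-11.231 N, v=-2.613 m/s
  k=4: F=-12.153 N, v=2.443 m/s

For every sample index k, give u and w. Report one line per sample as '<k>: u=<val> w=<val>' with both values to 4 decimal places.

k=0: b·v=18.1×3.542=64.1102; √(2b)=6.0166; u=(64.1102+(-10.543))/6.0166=8.9032, w=(64.1102−(-10.543))/6.0166=12.4078
k=1: b·v=18.1×(-0.42)=-7.6020; √(2b)=6.0166; u=(-7.6020+27.69)/6.0166=3.3387, w=(-7.6020−27.69)/6.0166=-5.8657
k=2: b·v=18.1×(-0.537)=-9.7197; √(2b)=6.0166; u=(-9.7197+(-0.882))/6.0166=-1.7621, w=(-9.7197−(-0.882))/6.0166=-1.4689
k=3: b·v=18.1×(-2.613)=-47.2953; √(2b)=6.0166; u=(-47.2953+(-11.231))/6.0166=-9.7274, w=(-47.2953−(-11.231))/6.0166=-5.9941
k=4: b·v=18.1×2.443=44.2183; √(2b)=6.0166; u=(44.2183+(-12.153))/6.0166=5.3294, w=(44.2183−(-12.153))/6.0166=9.3692

0: u=8.9032 w=12.4078
1: u=3.3387 w=-5.8657
2: u=-1.7621 w=-1.4689
3: u=-9.7274 w=-5.9941
4: u=5.3294 w=9.3692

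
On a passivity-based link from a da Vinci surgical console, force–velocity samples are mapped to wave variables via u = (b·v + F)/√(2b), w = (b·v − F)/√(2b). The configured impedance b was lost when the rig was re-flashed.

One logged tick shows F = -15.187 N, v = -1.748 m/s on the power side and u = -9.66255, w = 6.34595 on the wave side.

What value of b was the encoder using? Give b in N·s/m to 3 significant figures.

b = 1.8 N·s/m

u + w = -3.31660;  u + w = √(2b)·v, so √(2b) = -3.31660/(-1.748) = 1.89737.
b = (√(2b))²/2 = 3.60001/2 = 1.80000.
(Check via u − w = 2F/√(2b): u − w = -16.00850, 2F/√(2b) = -16.00849.)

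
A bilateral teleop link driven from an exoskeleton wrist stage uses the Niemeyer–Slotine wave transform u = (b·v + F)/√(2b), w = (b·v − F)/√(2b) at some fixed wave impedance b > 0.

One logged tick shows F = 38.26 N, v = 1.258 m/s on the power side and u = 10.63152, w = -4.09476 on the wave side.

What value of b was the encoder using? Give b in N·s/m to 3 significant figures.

b = 13.5 N·s/m

u + w = 6.5368;  u + w = √(2b)·v, so √(2b) = 6.5368/1.258 = 5.1962.
b = (√(2b))²/2 = 27.0000/2 = 13.5000.
(Check via u − w = 2F/√(2b): u − w = 14.7263, 2F/√(2b) = 14.7263.)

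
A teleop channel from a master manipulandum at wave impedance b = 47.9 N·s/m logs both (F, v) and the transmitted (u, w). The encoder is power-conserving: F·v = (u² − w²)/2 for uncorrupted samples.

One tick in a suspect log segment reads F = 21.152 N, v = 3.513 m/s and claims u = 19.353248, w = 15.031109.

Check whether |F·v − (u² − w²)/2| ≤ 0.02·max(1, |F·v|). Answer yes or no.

yes

F·v = 21.152×3.513 = 74.306976 W.
(u² − w²)/2 = (374.548208 − 225.934238)/2 = 74.306985 W.
|Δ| = 0.000009;  2% of max(1, |F·v|) = 1.486140.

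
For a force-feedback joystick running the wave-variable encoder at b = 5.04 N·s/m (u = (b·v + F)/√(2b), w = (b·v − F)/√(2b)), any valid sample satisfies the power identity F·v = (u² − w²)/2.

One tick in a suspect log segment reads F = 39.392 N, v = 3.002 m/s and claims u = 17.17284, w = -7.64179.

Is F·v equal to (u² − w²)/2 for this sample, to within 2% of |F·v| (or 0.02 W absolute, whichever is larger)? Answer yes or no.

F·v = 39.392×3.002 = 118.2548 W.
(u² − w²)/2 = (294.9064 − 58.3970)/2 = 118.2547 W.
|Δ| = 0.0000;  2% of max(1, |F·v|) = 2.3651.

yes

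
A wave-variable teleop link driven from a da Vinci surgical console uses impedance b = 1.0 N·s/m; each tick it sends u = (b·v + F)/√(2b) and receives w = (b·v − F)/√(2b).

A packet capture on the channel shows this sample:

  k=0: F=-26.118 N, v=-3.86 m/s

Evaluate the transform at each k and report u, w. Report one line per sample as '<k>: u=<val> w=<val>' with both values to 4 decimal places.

k=0: b·v=1.0×(-3.86)=-3.8600; √(2b)=1.4142; u=(-3.8600+(-26.118))/1.4142=-21.1976, w=(-3.8600−(-26.118))/1.4142=15.7388

0: u=-21.1976 w=15.7388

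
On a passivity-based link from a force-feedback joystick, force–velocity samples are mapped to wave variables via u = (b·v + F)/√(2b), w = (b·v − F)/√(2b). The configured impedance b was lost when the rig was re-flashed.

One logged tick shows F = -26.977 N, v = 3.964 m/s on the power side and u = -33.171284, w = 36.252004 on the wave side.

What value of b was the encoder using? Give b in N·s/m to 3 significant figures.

b = 0.302 N·s/m

u + w = 3.080720;  u + w = √(2b)·v, so √(2b) = 3.080720/3.964 = 0.777175.
b = (√(2b))²/2 = 0.604000/2 = 0.302000.
(Check via u − w = 2F/√(2b): u − w = -69.423288, 2F/√(2b) = -69.423270.)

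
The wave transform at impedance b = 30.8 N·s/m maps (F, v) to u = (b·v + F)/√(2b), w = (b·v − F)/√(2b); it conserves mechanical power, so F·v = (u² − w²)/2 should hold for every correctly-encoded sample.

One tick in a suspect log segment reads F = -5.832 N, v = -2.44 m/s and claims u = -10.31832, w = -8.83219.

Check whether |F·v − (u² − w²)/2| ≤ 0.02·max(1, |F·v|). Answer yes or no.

F·v = (-5.832)×(-2.44) = 14.23008 W.
(u² − w²)/2 = (106.46773 − 78.00758)/2 = 14.23007 W.
|Δ| = 0.00001;  2% of max(1, |F·v|) = 0.28460.

yes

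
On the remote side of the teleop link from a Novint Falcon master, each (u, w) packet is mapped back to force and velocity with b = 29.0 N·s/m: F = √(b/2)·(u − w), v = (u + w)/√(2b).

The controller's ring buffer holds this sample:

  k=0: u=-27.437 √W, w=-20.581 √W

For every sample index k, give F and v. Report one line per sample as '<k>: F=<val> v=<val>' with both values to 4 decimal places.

k=0: u−w=-6.8560, u+w=-48.0180; √(b/2)=3.8079, √(2b)=7.6158; F=3.8079×(-6.856)=-26.1069, v=-48.0180/7.6158=-6.3051

0: F=-26.1069 v=-6.3051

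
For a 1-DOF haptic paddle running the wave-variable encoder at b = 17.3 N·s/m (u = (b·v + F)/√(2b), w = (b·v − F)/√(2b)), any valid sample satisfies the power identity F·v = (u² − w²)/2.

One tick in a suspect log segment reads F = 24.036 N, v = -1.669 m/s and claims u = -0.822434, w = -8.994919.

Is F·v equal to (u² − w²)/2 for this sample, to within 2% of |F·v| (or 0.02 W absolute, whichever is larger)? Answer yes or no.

F·v = 24.036×(-1.669) = -40.116084 W.
(u² − w²)/2 = (0.676398 − 80.908568)/2 = -40.116085 W.
|Δ| = 0.000001;  2% of max(1, |F·v|) = 0.802322.

yes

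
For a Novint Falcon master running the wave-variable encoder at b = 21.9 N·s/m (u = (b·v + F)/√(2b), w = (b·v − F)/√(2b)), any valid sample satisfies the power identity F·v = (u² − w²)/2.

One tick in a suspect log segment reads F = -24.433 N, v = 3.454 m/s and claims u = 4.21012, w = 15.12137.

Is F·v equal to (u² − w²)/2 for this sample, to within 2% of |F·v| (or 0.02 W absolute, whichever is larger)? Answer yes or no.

F·v = (-24.433)×3.454 = -84.3916 W.
(u² − w²)/2 = (17.7251 − 228.6558)/2 = -105.4654 W.
|Δ| = 21.0738;  2% of max(1, |F·v|) = 1.6878.

no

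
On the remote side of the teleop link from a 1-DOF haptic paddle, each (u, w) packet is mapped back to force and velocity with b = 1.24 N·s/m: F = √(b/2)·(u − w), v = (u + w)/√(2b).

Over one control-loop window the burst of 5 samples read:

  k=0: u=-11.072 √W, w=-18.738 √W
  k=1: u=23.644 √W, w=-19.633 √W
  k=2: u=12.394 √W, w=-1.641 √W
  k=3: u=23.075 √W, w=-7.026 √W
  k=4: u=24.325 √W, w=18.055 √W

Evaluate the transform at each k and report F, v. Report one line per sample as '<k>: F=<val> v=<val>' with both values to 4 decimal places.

0: F=6.0362 v=-18.9294
1: F=34.0763 v=2.5470
2: F=11.0512 v=6.8282
3: F=23.7016 v=10.1911
4: F=4.9370 v=26.9113

k=0: u−w=7.6660, u+w=-29.8100; √(b/2)=0.7874, √(2b)=1.5748; F=0.7874×7.666=6.0362, v=-29.8100/1.5748=-18.9294
k=1: u−w=43.2770, u+w=4.0110; √(b/2)=0.7874, √(2b)=1.5748; F=0.7874×43.277=34.0763, v=4.0110/1.5748=2.5470
k=2: u−w=14.0350, u+w=10.7530; √(b/2)=0.7874, √(2b)=1.5748; F=0.7874×14.035=11.0512, v=10.7530/1.5748=6.8282
k=3: u−w=30.1010, u+w=16.0490; √(b/2)=0.7874, √(2b)=1.5748; F=0.7874×30.101=23.7016, v=16.0490/1.5748=10.1911
k=4: u−w=6.2700, u+w=42.3800; √(b/2)=0.7874, √(2b)=1.5748; F=0.7874×6.27=4.9370, v=42.3800/1.5748=26.9113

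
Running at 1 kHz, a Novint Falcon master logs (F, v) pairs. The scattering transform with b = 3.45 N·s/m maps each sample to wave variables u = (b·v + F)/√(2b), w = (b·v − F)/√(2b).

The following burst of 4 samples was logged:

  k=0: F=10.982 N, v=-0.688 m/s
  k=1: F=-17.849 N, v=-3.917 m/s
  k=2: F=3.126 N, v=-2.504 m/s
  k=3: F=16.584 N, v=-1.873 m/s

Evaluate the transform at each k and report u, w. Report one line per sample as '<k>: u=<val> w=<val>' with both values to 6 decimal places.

0: u=3.277162 w=-5.084390
1: u=-11.939557 w=1.650440
2: u=-2.098687 w=-4.478783
3: u=3.853437 w=-8.773405

k=0: b·v=3.45×(-0.688)=-2.373600; √(2b)=2.626785; u=(-2.373600+10.982)/2.626785=3.277162, w=(-2.373600−10.982)/2.626785=-5.084390
k=1: b·v=3.45×(-3.917)=-13.513650; √(2b)=2.626785; u=(-13.513650+(-17.849))/2.626785=-11.939557, w=(-13.513650−(-17.849))/2.626785=1.650440
k=2: b·v=3.45×(-2.504)=-8.638800; √(2b)=2.626785; u=(-8.638800+3.126)/2.626785=-2.098687, w=(-8.638800−3.126)/2.626785=-4.478783
k=3: b·v=3.45×(-1.873)=-6.461850; √(2b)=2.626785; u=(-6.461850+16.584)/2.626785=3.853437, w=(-6.461850−16.584)/2.626785=-8.773405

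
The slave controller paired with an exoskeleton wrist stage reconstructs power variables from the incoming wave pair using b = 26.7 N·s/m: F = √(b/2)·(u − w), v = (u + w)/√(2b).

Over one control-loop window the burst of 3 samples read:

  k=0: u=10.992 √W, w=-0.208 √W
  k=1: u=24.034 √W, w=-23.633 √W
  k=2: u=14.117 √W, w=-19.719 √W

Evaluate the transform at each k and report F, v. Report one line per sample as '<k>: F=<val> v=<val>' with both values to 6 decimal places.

k=0: u−w=11.200000, u+w=10.784000; √(b/2)=3.653765, √(2b)=7.307530; F=3.653765×11.2=40.922170, v=10.784000/7.307530=1.475738
k=1: u−w=47.667000, u+w=0.401000; √(b/2)=3.653765, √(2b)=7.307530; F=3.653765×47.667=174.164025, v=0.401000/7.307530=0.054875
k=2: u−w=33.836000, u+w=-5.602000; √(b/2)=3.653765, √(2b)=7.307530; F=3.653765×33.836=123.628799, v=-5.602000/7.307530=-0.766606

0: F=40.922170 v=1.475738
1: F=174.164025 v=0.054875
2: F=123.628799 v=-0.766606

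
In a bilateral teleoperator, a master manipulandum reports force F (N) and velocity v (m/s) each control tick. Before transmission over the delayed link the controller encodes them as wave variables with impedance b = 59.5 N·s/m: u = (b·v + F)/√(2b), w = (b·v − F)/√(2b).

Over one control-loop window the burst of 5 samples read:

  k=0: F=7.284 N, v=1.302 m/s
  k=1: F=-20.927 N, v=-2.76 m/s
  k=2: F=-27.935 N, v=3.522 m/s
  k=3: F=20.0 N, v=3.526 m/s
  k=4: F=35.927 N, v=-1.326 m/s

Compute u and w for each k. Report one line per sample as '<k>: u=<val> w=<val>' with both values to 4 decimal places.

k=0: b·v=59.5×1.302=77.4690; √(2b)=10.9087; u=(77.4690+7.284)/10.9087=7.7693, w=(77.4690−7.284)/10.9087=6.4338
k=1: b·v=59.5×(-2.76)=-164.2200; √(2b)=10.9087; u=(-164.2200+(-20.927))/10.9087=-16.9724, w=(-164.2200−(-20.927))/10.9087=-13.1356
k=2: b·v=59.5×3.522=209.5590; √(2b)=10.9087; u=(209.5590+(-27.935))/10.9087=16.6494, w=(209.5590−(-27.935))/10.9087=21.7710
k=3: b·v=59.5×3.526=209.7970; √(2b)=10.9087; u=(209.7970+20.0)/10.9087=21.0655, w=(209.7970−20.0)/10.9087=17.3987
k=4: b·v=59.5×(-1.326)=-78.8970; √(2b)=10.9087; u=(-78.8970+35.927)/10.9087=-3.9391, w=(-78.8970−35.927)/10.9087=-10.5259

0: u=7.7693 w=6.4338
1: u=-16.9724 w=-13.1356
2: u=16.6494 w=21.7710
3: u=21.0655 w=17.3987
4: u=-3.9391 w=-10.5259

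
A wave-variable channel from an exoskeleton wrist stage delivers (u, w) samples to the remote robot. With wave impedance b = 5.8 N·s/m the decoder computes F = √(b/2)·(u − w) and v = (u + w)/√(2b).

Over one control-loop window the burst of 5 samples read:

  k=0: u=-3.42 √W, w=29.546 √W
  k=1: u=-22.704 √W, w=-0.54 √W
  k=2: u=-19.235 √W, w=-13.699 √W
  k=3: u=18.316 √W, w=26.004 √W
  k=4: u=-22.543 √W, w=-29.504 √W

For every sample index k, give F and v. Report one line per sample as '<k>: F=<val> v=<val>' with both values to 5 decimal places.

k=0: u−w=-32.96600, u+w=26.12600; √(b/2)=1.70294, √(2b)=3.40588; F=1.70294×(-32.966)=-56.13908, v=26.12600/3.40588=7.67086
k=1: u−w=-22.16400, u+w=-23.24400; √(b/2)=1.70294, √(2b)=3.40588; F=1.70294×(-22.164)=-37.74393, v=-23.24400/3.40588=-6.82467
k=2: u−w=-5.53600, u+w=-32.93400; √(b/2)=1.70294, √(2b)=3.40588; F=1.70294×(-5.536)=-9.42747, v=-32.93400/3.40588=-9.66976
k=3: u−w=-7.68800, u+w=44.32000; √(b/2)=1.70294, √(2b)=3.40588; F=1.70294×(-7.688)=-13.09219, v=44.32000/3.40588=13.01280
k=4: u−w=6.96100, u+w=-52.04700; √(b/2)=1.70294, √(2b)=3.40588; F=1.70294×6.961=11.85416, v=-52.04700/3.40588=-15.28153

0: F=-56.13908 v=7.67086
1: F=-37.74393 v=-6.82467
2: F=-9.42747 v=-9.66976
3: F=-13.09219 v=13.01280
4: F=11.85416 v=-15.28153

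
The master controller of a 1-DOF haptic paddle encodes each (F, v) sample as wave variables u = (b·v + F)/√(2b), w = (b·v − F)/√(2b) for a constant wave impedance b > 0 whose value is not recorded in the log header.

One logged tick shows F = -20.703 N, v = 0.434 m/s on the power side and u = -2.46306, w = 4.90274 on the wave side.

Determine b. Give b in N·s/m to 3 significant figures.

u + w = 2.43968;  u + w = √(2b)·v, so √(2b) = 2.43968/0.434 = 5.62138.
b = (√(2b))²/2 = 31.59994/2 = 15.79997.
(Check via u − w = 2F/√(2b): u − w = -7.36580, 2F/√(2b) = -7.36580.)

b = 15.8 N·s/m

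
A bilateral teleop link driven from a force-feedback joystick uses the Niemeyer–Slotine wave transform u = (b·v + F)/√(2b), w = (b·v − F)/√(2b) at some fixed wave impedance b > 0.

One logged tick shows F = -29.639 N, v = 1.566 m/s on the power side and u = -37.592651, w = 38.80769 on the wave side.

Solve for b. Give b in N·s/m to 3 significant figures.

u + w = 1.215039;  u + w = √(2b)·v, so √(2b) = 1.215039/1.566 = 0.775887.
b = (√(2b))²/2 = 0.602001/2 = 0.301000.
(Check via u − w = 2F/√(2b): u − w = -76.400341, 2F/√(2b) = -76.400303.)

b = 0.301 N·s/m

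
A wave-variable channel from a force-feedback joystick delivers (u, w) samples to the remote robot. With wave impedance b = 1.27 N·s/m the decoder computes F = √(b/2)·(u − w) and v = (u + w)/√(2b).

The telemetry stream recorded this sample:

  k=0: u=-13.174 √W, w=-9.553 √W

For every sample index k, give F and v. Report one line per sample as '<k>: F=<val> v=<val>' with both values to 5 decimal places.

k=0: u−w=-3.62100, u+w=-22.72700; √(b/2)=0.79687, √(2b)=1.59374; F=0.79687×(-3.621)=-2.88546, v=-22.72700/1.59374=-14.26019

0: F=-2.88546 v=-14.26019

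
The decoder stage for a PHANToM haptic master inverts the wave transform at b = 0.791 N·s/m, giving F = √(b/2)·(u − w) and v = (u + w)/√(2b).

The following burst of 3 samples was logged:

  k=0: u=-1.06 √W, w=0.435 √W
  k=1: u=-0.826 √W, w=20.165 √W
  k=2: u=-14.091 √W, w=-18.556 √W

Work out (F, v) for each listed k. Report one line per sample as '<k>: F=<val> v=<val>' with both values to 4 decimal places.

0: F=-0.9402 v=-0.4969
1: F=-13.2010 v=15.3756
2: F=2.8080 v=-25.9561

k=0: u−w=-1.4950, u+w=-0.6250; √(b/2)=0.6289, √(2b)=1.2578; F=0.6289×(-1.495)=-0.9402, v=-0.6250/1.2578=-0.4969
k=1: u−w=-20.9910, u+w=19.3390; √(b/2)=0.6289, √(2b)=1.2578; F=0.6289×(-20.991)=-13.2010, v=19.3390/1.2578=15.3756
k=2: u−w=4.4650, u+w=-32.6470; √(b/2)=0.6289, √(2b)=1.2578; F=0.6289×4.465=2.8080, v=-32.6470/1.2578=-25.9561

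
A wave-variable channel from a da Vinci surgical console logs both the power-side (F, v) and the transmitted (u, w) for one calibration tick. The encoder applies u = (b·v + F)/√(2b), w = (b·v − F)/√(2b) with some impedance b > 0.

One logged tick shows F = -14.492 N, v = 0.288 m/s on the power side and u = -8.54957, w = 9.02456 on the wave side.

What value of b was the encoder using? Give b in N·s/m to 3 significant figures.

u + w = 0.4750;  u + w = √(2b)·v, so √(2b) = 0.4750/0.288 = 1.6493.
b = (√(2b))²/2 = 2.7201/2 = 1.3600.
(Check via u − w = 2F/√(2b): u − w = -17.5741, 2F/√(2b) = -17.5738.)

b = 1.36 N·s/m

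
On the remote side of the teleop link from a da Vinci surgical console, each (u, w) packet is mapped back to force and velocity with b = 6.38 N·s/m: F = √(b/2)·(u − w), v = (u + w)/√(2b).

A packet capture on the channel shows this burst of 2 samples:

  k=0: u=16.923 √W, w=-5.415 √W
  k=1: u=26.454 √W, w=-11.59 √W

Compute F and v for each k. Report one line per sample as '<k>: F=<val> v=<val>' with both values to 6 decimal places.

0: F=39.896944 v=3.221622
1: F=67.948757 v=4.161121

k=0: u−w=22.338000, u+w=11.508000; √(b/2)=1.786057, √(2b)=3.572114; F=1.786057×22.338=39.896944, v=11.508000/3.572114=3.221622
k=1: u−w=38.044000, u+w=14.864000; √(b/2)=1.786057, √(2b)=3.572114; F=1.786057×38.044=67.948757, v=14.864000/3.572114=4.161121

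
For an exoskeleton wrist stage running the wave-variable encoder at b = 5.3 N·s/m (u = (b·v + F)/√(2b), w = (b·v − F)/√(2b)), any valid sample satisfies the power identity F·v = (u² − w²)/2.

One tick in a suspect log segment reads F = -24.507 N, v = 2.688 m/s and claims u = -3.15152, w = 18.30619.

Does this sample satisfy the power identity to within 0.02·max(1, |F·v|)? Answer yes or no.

no

F·v = (-24.507)×2.688 = -65.87482 W.
(u² − w²)/2 = (9.93208 − 335.11659)/2 = -162.59226 W.
|Δ| = 96.71744;  2% of max(1, |F·v|) = 1.31750.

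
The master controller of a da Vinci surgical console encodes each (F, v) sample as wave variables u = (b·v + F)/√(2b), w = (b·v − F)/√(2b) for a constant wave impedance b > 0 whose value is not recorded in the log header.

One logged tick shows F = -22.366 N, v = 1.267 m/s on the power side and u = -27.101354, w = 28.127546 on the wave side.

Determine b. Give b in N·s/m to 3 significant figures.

b = 0.328 N·s/m

u + w = 1.026192;  u + w = √(2b)·v, so √(2b) = 1.026192/1.267 = 0.809938.
b = (√(2b))²/2 = 0.656000/2 = 0.328000.
(Check via u − w = 2F/√(2b): u − w = -55.228900, 2F/√(2b) = -55.228889.)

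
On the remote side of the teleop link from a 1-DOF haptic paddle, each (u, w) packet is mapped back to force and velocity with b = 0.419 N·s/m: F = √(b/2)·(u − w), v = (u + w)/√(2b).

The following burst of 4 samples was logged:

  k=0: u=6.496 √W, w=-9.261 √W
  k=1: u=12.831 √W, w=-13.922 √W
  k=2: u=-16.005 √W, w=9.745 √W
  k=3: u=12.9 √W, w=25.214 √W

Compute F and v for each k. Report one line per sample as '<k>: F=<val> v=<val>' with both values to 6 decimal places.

0: F=7.212163 v=-3.020460
1: F=12.245161 v=-1.191798
2: F=-11.786076 v=-6.838366
3: F=-5.636262 v=41.635379

k=0: u−w=15.757000, u+w=-2.765000; √(b/2)=0.457712, √(2b)=0.915423; F=0.457712×15.757=7.212163, v=-2.765000/0.915423=-3.020460
k=1: u−w=26.753000, u+w=-1.091000; √(b/2)=0.457712, √(2b)=0.915423; F=0.457712×26.753=12.245161, v=-1.091000/0.915423=-1.191798
k=2: u−w=-25.750000, u+w=-6.260000; √(b/2)=0.457712, √(2b)=0.915423; F=0.457712×(-25.75)=-11.786076, v=-6.260000/0.915423=-6.838366
k=3: u−w=-12.314000, u+w=38.114000; √(b/2)=0.457712, √(2b)=0.915423; F=0.457712×(-12.314)=-5.636262, v=38.114000/0.915423=41.635379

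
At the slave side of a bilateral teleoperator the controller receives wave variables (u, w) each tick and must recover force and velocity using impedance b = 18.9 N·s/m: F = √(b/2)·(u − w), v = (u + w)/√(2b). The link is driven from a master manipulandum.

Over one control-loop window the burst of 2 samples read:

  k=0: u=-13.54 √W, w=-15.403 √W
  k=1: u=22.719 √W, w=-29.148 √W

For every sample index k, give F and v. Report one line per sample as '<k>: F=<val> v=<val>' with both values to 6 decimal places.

0: F=5.727021 v=-4.707579
1: F=159.443579 v=-1.045677

k=0: u−w=1.863000, u+w=-28.943000; √(b/2)=3.074085, √(2b)=6.148170; F=3.074085×1.863=5.727021, v=-28.943000/6.148170=-4.707579
k=1: u−w=51.867000, u+w=-6.429000; √(b/2)=3.074085, √(2b)=6.148170; F=3.074085×51.867=159.443579, v=-6.429000/6.148170=-1.045677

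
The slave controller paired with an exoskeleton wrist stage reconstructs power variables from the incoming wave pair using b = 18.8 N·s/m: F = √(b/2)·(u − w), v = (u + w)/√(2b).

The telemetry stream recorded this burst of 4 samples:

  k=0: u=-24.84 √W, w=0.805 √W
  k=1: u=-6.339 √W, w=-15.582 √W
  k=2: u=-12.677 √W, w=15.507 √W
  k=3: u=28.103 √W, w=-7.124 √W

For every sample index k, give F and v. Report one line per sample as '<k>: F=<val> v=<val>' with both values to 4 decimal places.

0: F=-78.6261 v=-3.9197
1: F=28.3385 v=-3.5749
2: F=-86.4105 v=0.4615
3: F=108.0039 v=3.4213

k=0: u−w=-25.6450, u+w=-24.0350; √(b/2)=3.0659, √(2b)=6.1319; F=3.0659×(-25.645)=-78.6261, v=-24.0350/6.1319=-3.9197
k=1: u−w=9.2430, u+w=-21.9210; √(b/2)=3.0659, √(2b)=6.1319; F=3.0659×9.243=28.3385, v=-21.9210/6.1319=-3.5749
k=2: u−w=-28.1840, u+w=2.8300; √(b/2)=3.0659, √(2b)=6.1319; F=3.0659×(-28.184)=-86.4105, v=2.8300/6.1319=0.4615
k=3: u−w=35.2270, u+w=20.9790; √(b/2)=3.0659, √(2b)=6.1319; F=3.0659×35.227=108.0039, v=20.9790/6.1319=3.4213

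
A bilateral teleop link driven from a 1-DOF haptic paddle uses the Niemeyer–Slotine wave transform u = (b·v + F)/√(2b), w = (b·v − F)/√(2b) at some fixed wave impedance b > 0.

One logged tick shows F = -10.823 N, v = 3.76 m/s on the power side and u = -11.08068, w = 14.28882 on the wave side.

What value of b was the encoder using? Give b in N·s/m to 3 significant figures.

u + w = 3.2081;  u + w = √(2b)·v, so √(2b) = 3.2081/3.76 = 0.8532.
b = (√(2b))²/2 = 0.7280/2 = 0.3640.
(Check via u − w = 2F/√(2b): u − w = -25.3695, 2F/√(2b) = -25.3695.)

b = 0.364 N·s/m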